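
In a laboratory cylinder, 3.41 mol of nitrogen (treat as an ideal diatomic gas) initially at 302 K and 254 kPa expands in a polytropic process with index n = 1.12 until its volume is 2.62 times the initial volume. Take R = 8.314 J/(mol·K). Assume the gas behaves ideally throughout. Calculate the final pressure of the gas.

86.4 kPa

V₁ = nRT₁/P₁ = 3.41×8.314×302/254 = 33.7 L.
Polytropic n=1.12: T₂ = T₁(V₁/V₂)^(n−1) = 302×(0.382)^0.12 = 269 K; P₂ = P₁(V₁/V₂)^n = 86.4 kPa.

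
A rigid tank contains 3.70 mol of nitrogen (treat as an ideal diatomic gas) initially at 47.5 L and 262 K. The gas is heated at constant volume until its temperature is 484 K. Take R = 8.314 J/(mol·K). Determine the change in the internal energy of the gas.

P₁ = nRT₁/V₁ = 3.70×8.314×262/47.5 = 170 kPa.
Isochoric: V stays 47.5 L; P/T = const ⇒ T₂ = 484 K, P₂ = 313 kPa.
For an ideal gas ΔU = nCvΔT with Cv = (5/2)R = 20.8 J/(mol·K).
ΔU = 3.70×20.8×(484−262) = 17100 J.

17100 J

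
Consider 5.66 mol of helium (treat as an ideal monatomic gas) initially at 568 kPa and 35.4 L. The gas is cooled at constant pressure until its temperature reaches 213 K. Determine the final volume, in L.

T₁ = P₁V₁/(nR) = 568×35.4/(5.66×8.314) = 427 K.
Isobaric: P stays 568 kPa; V/T = const ⇒ T₂ = 213 K, V₂ = 17.6 L.

17.6 L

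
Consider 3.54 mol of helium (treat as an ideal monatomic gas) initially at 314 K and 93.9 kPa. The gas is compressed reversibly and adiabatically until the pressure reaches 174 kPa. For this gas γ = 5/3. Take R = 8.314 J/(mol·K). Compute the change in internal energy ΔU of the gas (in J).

3880 J

V₁ = nRT₁/P₁ = 3.54×8.314×314/93.9 = 98.4 L.
Adiabatic: T₂/T₁ = (P₂/P₁)^((γ−1)/γ) ⇒ T₂ = 314×(1.85)^0.400 = 402 K; V₂ = 68.0 L.
For an ideal gas ΔU = nCvΔT with Cv = (3/2)R = 12.5 J/(mol·K).
ΔU = 3.54×12.5×(402−314) = 3880 J.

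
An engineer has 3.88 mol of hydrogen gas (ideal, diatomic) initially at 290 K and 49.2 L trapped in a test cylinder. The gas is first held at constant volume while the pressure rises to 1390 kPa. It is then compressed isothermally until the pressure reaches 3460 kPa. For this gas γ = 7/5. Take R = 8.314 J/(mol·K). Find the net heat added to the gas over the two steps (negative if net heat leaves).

85200 J

P₁ = nRT₁/V₁ = 3.88×8.314×290/49.2 = 190 kPa.
Step 1 — Isochoric: V stays 49.2 L; P/T = const ⇒ T₂ = 2120 K, P₂ = 1390 kPa.
W = 0 (no volume change).
ΔU = nCvΔT = 3.88×20.8×(2120−290) = 148000 J.
Q = ΔU = 148000 J.
State after step 1: P = 1390 kPa, V = 49.2 L, T = 2120 K.
Step 2 — Isothermal: T stays 2120 K; PV = const ⇒ V₂ = 19.8 L, P₂ = 3460 kPa.
ΔU = 0 (ideal gas, T constant).
W = nRT ln(V₂/V₁) = 3.88×8.314×2120×ln(0.402) = -62400 J.
Q = ΔU + W = -62400 J.
Net over both steps: W = -62400 J, Q = 85200 J, ΔU = 148000 J.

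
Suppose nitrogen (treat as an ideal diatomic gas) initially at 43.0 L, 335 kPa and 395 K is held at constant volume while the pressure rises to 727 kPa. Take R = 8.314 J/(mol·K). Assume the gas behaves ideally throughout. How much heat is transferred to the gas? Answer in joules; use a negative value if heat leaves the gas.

42100 J

n = P₁V₁/(RT₁) = 335×43.0/(8.314×395) = 4.39 mol.
Isochoric: V stays 43.0 L; P/T = const ⇒ T₂ = 857 K, P₂ = 727 kPa.
W = 0 (no volume change).
ΔU = nCvΔT = 4.39×20.8×(857−395) = 42100 J.
Q = ΔU = 42100 J.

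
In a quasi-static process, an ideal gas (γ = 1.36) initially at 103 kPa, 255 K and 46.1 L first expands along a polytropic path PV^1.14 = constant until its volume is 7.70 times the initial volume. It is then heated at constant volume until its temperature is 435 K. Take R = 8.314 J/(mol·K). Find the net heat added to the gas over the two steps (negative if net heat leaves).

17700 J

n = P₁V₁/(RT₁) = 103×46.1/(8.314×255) = 2.24 mol.
Step 1 — Polytropic n=1.14: T₂ = T₁(V₁/V₂)^(n−1) = 255×(0.130)^0.14 = 192 K; P₂ = P₁(V₁/V₂)^n = 10.1 kPa.
W = (P₁V₁−P₂V₂)/(n−1) = (103×46.1−10.1×355)/0.14 = 8430 J.
ΔU = nCvΔT = 2.24×23.1×(192−255) = -3280 J.
Q = ΔU + W = 5150 J.
State after step 1: P = 10.1 kPa, V = 355 L, T = 192 K.
Step 2 — Isochoric: V stays 355 L; P/T = const ⇒ T₂ = 435 K, P₂ = 22.8 kPa.
W = 0 (no volume change).
ΔU = nCvΔT = 2.24×23.1×(435−192) = 12600 J.
Q = ΔU = 12600 J.
Net over both steps: W = 8430 J, Q = 17700 J, ΔU = 9310 J.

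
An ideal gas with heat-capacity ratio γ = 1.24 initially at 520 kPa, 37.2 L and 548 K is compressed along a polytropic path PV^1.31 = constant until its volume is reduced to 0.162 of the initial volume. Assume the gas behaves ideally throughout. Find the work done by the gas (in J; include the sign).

-47300 J

n = P₁V₁/(RT₁) = 520×37.2/(8.314×548) = 4.25 mol.
Polytropic n=1.31: T₂ = T₁(V₁/V₂)^(n−1) = 548×(6.17)^0.31 = 963 K; P₂ = P₁(V₁/V₂)^n = 5640 kPa.
W = (P₁V₁−P₂V₂)/(n−1) = (520×37.2−5640×6.03)/0.31 = -47300 J.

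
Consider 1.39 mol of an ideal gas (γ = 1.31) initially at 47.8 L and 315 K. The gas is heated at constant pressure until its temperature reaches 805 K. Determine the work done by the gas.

P₁ = nRT₁/V₁ = 1.39×8.314×315/47.8 = 76.2 kPa.
Isobaric: P stays 76.2 kPa; V/T = const ⇒ T₂ = 805 K, V₂ = 122 L.
W = PΔV = 76.2×(122−47.8) kPa·L = 5660 J.

5660 J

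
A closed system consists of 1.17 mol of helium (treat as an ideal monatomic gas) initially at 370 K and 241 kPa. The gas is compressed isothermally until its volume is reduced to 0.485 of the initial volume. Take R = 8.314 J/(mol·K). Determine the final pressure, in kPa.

V₁ = nRT₁/P₁ = 1.17×8.314×370/241 = 14.9 L.
Isothermal: T stays 370 K; PV = const ⇒ V₂ = 7.24 L, P₂ = 497 kPa.

497 kPa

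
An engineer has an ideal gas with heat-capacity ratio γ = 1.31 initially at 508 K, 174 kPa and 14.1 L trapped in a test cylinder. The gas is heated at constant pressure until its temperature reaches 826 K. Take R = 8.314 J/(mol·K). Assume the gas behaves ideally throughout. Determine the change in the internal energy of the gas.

n = P₁V₁/(RT₁) = 174×14.1/(8.314×508) = 0.581 mol.
Isobaric: P stays 174 kPa; V/T = const ⇒ T₂ = 826 K, V₂ = 22.9 L.
For an ideal gas ΔU = nCvΔT with Cv = R/(γ−1) = 26.8 J/(mol·K).
ΔU = 0.581×26.8×(826−508) = 4950 J.

4950 J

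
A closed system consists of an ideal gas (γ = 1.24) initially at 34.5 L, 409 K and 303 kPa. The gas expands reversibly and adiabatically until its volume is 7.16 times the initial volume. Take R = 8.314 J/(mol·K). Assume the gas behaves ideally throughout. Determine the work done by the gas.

n = P₁V₁/(RT₁) = 303×34.5/(8.314×409) = 3.07 mol.
Adiabatic: TV^(γ−1) = const ⇒ T₂ = 409×(0.140)^0.240 = 255 K; PV^γ = const ⇒ P₂ = 26.4 kPa.
ΔU = nCvΔT = 3.07×34.6×(255−409) = -16400 J.
Q = 0 for an adiabatic process, so W = −ΔU = 16400 J.

16400 J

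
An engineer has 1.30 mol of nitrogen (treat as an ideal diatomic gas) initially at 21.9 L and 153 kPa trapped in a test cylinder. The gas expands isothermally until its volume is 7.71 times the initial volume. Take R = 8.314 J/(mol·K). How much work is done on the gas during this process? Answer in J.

-6840 J

T₁ = P₁V₁/(nR) = 153×21.9/(1.30×8.314) = 310 K.
Isothermal: T stays 310 K; PV = const ⇒ V₂ = 169 L, P₂ = 19.8 kPa.
W = nRT ln(V₂/V₁) = 1.30×8.314×310×ln(7.71) = 6840 J.
Work done on the gas = −W_by = -6840 J.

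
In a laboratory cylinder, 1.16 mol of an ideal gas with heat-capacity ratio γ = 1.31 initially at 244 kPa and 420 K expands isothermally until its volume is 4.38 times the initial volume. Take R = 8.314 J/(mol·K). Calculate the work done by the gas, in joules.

5980 J

V₁ = nRT₁/P₁ = 1.16×8.314×420/244 = 16.6 L.
Isothermal: T stays 420 K; PV = const ⇒ V₂ = 72.7 L, P₂ = 55.7 kPa.
W = nRT ln(V₂/V₁) = 1.16×8.314×420×ln(4.38) = 5980 J.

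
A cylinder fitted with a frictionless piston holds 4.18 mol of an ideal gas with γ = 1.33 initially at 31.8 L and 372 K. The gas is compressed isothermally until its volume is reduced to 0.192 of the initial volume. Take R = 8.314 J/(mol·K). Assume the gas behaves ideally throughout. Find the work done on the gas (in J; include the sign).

21300 J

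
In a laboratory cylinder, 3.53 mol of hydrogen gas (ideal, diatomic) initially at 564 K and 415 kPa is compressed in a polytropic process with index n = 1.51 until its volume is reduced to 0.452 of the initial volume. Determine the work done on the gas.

16200 J

V₁ = nRT₁/P₁ = 3.53×8.314×564/415 = 39.9 L.
Polytropic n=1.51: T₂ = T₁(V₁/V₂)^(n−1) = 564×(2.21)^0.51 = 846 K; P₂ = P₁(V₁/V₂)^n = 1380 kPa.
W = (P₁V₁−P₂V₂)/(n−1) = (415×39.9−1380×18.0)/0.51 = -16200 J.
Work done on the gas = −W_by = 16200 J.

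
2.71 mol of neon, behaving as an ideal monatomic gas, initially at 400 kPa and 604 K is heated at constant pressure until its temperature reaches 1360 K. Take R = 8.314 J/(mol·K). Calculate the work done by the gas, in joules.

V₁ = nRT₁/P₁ = 2.71×8.314×604/400 = 34.0 L.
Isobaric: P stays 400 kPa; V/T = const ⇒ T₂ = 1360 K, V₂ = 76.6 L.
W = PΔV = 400×(76.6−34.0) kPa·L = 17000 J.

17000 J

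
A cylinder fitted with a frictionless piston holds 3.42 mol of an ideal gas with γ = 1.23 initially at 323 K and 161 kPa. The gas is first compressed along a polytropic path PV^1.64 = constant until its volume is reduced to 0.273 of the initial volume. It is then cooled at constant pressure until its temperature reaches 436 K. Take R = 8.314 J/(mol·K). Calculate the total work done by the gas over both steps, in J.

V₁ = nRT₁/P₁ = 3.42×8.314×323/161 = 57.0 L.
Step 1 — Polytropic n=1.64: T₂ = T₁(V₁/V₂)^(n−1) = 323×(3.66)^0.64 = 741 K; P₂ = P₁(V₁/V₂)^n = 1350 kPa.
W = (P₁V₁−P₂V₂)/(n−1) = (161×57.0−1350×15.6)/0.64 = -18600 J.
ΔU = nCvΔT = 3.42×36.1×(741−323) = 51700 J.
Q = ΔU + W = 33100 J.
State after step 1: P = 1350 kPa, V = 15.6 L, T = 741 K.
Step 2 — Isobaric: P stays 1350 kPa; V/T = const ⇒ T₂ = 436 K, V₂ = 9.16 L.
W = PΔV = 1350×(9.16−15.6) kPa·L = -8680 J.
ΔU = nCvΔT = 3.42×36.1×(436−741) = -37800 J.
Q = ΔU + W = nCpΔT = -46400 J.
Net over both steps: W = -27300 J, Q = -13300 J, ΔU = 14000 J.

-27300 J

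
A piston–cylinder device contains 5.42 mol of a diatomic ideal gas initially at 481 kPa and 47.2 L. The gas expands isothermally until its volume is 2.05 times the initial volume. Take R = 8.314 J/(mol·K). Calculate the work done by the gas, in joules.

16300 J

T₁ = P₁V₁/(nR) = 481×47.2/(5.42×8.314) = 504 K.
Isothermal: T stays 504 K; PV = const ⇒ V₂ = 96.8 L, P₂ = 235 kPa.
W = nRT ln(V₂/V₁) = 5.42×8.314×504×ln(2.05) = 16300 J.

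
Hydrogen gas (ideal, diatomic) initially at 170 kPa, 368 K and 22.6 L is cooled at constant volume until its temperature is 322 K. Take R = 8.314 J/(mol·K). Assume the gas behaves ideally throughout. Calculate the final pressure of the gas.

149 kPa

Isochoric: V stays 22.6 L; P/T = const ⇒ T₂ = 322 K, P₂ = 149 kPa.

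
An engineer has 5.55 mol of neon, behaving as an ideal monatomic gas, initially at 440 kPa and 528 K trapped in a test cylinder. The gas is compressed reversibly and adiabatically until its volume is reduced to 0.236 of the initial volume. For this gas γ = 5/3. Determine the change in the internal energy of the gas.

59100 J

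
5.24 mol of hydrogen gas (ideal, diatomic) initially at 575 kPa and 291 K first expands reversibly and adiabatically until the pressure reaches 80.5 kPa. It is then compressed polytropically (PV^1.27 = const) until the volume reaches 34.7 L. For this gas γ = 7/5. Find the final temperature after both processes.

V₁ = nRT₁/P₁ = 5.24×8.314×291/575 = 22.0 L.
Step 1 — Adiabatic: T₂/T₁ = (P₂/P₁)^((γ−1)/γ) ⇒ T₂ = 291×(0.140)^0.286 = 166 K; V₂ = 89.8 L.
ΔU = nCvΔT = 5.24×20.8×(166−291) = -13600 J.
Q = 0 for an adiabatic process, so W = −ΔU = 13600 J.
State after step 1: P = 80.5 kPa, V = 89.8 L, T = 166 K.
Step 2 — Polytropic n=1.27: T₂ = T₁(V₁/V₂)^(n−1) = 166×(2.59)^0.27 = 214 K; P₂ = P₁(V₁/V₂)^n = 269 kPa.
W = (P₁V₁−P₂V₂)/(n−1) = (80.5×89.8−269×34.7)/0.27 = -7840 J.
ΔU = nCvΔT = 5.24×20.8×(214−166) = 5290 J.
Q = ΔU + W = -2550 J.
Net over both steps: W = 5790 J, Q = -2550 J, ΔU = -8330 J.

214 K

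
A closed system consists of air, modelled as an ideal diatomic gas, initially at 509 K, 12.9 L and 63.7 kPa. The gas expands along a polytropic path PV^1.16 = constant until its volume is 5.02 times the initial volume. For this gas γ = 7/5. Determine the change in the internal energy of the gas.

-467 J

n = P₁V₁/(RT₁) = 63.7×12.9/(8.314×509) = 0.194 mol.
Polytropic n=1.16: T₂ = T₁(V₁/V₂)^(n−1) = 509×(0.199)^0.16 = 393 K; P₂ = P₁(V₁/V₂)^n = 9.80 kPa.
For an ideal gas ΔU = nCvΔT with Cv = (5/2)R = 20.8 J/(mol·K).
ΔU = 0.194×20.8×(393−509) = -467 J.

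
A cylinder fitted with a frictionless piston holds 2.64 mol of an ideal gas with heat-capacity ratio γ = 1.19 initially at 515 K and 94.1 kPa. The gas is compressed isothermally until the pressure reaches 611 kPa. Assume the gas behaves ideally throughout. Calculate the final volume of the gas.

V₁ = nRT₁/P₁ = 2.64×8.314×515/94.1 = 120 L.
Isothermal: T stays 515 K; PV = const ⇒ V₂ = 18.5 L, P₂ = 611 kPa.

18.5 L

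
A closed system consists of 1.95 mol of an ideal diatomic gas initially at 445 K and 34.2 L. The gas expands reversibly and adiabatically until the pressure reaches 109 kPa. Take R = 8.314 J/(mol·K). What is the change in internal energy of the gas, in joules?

-3100 J

P₁ = nRT₁/V₁ = 1.95×8.314×445/34.2 = 211 kPa.
Adiabatic: T₂/T₁ = (P₂/P₁)^((γ−1)/γ) ⇒ T₂ = 445×(0.517)^0.286 = 368 K; V₂ = 54.8 L.
For an ideal gas ΔU = nCvΔT with Cv = (5/2)R = 20.8 J/(mol·K).
ΔU = 1.95×20.8×(368−445) = -3100 J.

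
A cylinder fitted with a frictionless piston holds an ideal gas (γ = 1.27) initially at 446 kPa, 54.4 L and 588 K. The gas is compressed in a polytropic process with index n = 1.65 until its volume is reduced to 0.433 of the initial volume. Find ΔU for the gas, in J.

n = P₁V₁/(RT₁) = 446×54.4/(8.314×588) = 4.96 mol.
Polytropic n=1.65: T₂ = T₁(V₁/V₂)^(n−1) = 588×(2.31)^0.65 = 1010 K; P₂ = P₁(V₁/V₂)^n = 1770 kPa.
For an ideal gas ΔU = nCvΔT with Cv = R/(γ−1) = 30.8 J/(mol·K).
ΔU = 4.96×30.8×(1010−588) = 65000 J.

65000 J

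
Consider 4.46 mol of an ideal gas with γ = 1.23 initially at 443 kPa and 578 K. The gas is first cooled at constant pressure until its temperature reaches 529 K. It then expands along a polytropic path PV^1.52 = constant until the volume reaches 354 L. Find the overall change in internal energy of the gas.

V₁ = nRT₁/P₁ = 4.46×8.314×578/443 = 48.4 L.
Step 1 — Isobaric: P stays 443 kPa; V/T = const ⇒ T₂ = 529 K, V₂ = 44.3 L.
W = PΔV = 443×(44.3−48.4) kPa·L = -1820 J.
ΔU = nCvΔT = 4.46×36.1×(529−578) = -7900 J.
Q = ΔU + W = nCpΔT = -9720 J.
State after step 1: P = 443 kPa, V = 44.3 L, T = 529 K.
Step 2 — Polytropic n=1.52: T₂ = T₁(V₁/V₂)^(n−1) = 529×(0.125)^0.52 = 179 K; P₂ = P₁(V₁/V₂)^n = 18.8 kPa.
W = (P₁V₁−P₂V₂)/(n−1) = (443×44.3−18.8×354)/0.52 = 24900 J.
ΔU = nCvΔT = 4.46×36.1×(179−529) = -56400 J.
Q = ΔU + W = -31400 J.
Net over both steps: W = 23100 J, Q = -41100 J, ΔU = -64300 J.

-64300 J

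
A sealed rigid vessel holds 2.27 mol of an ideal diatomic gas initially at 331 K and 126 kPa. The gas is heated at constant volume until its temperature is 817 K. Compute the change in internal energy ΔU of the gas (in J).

22900 J

V₁ = nRT₁/P₁ = 2.27×8.314×331/126 = 49.6 L.
Isochoric: V stays 49.6 L; P/T = const ⇒ T₂ = 817 K, P₂ = 311 kPa.
For an ideal gas ΔU = nCvΔT with Cv = (5/2)R = 20.8 J/(mol·K).
ΔU = 2.27×20.8×(817−331) = 22900 J.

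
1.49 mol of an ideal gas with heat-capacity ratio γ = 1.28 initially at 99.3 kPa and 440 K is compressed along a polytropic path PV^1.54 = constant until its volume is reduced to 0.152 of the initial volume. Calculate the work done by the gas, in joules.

V₁ = nRT₁/P₁ = 1.49×8.314×440/99.3 = 54.9 L.
Polytropic n=1.54: T₂ = T₁(V₁/V₂)^(n−1) = 440×(6.58)^0.54 = 1220 K; P₂ = P₁(V₁/V₂)^n = 1810 kPa.
W = (P₁V₁−P₂V₂)/(n−1) = (99.3×54.9−1810×8.34)/0.54 = -17800 J.

-17800 J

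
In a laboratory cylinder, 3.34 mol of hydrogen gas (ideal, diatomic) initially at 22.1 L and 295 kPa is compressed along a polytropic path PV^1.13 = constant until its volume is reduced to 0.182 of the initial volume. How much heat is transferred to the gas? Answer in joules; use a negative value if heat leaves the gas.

T₁ = P₁V₁/(nR) = 295×22.1/(3.34×8.314) = 235 K.
Polytropic n=1.13: T₂ = T₁(V₁/V₂)^(n−1) = 235×(5.49)^0.13 = 293 K; P₂ = P₁(V₁/V₂)^n = 2020 kPa.
W = (P₁V₁−P₂V₂)/(n−1) = (295×22.1−2020×4.02)/0.13 = -12400 J.
ΔU = nCvΔT = 3.34×20.8×(293−235) = 4040 J.
Q = ΔU + W = -8390 J.

-8390 J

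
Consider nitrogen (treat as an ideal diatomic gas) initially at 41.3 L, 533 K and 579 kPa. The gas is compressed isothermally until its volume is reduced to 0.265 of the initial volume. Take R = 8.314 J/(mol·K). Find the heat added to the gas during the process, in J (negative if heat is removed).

-31800 J

n = P₁V₁/(RT₁) = 579×41.3/(8.314×533) = 5.40 mol.
Isothermal: T stays 533 K; PV = const ⇒ V₂ = 10.9 L, P₂ = 2180 kPa.
ΔU = 0 (ideal gas, T constant).
W = nRT ln(V₂/V₁) = 5.40×8.314×533×ln(0.265) = -31800 J.
Q = ΔU + W = -31800 J.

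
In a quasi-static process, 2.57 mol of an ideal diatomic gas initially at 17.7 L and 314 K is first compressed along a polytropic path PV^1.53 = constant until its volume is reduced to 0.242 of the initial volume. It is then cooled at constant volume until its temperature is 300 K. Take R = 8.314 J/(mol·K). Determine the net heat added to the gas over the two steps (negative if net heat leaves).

-14900 J

P₁ = nRT₁/V₁ = 2.57×8.314×314/17.7 = 379 kPa.
Step 1 — Polytropic n=1.53: T₂ = T₁(V₁/V₂)^(n−1) = 314×(4.13)^0.53 = 666 K; P₂ = P₁(V₁/V₂)^n = 3320 kPa.
W = (P₁V₁−P₂V₂)/(n−1) = (379×17.7−3320×4.28)/0.53 = -14200 J.
ΔU = nCvΔT = 2.57×20.8×(666−314) = 18800 J.
Q = ΔU + W = 4610 J.
State after step 1: P = 3320 kPa, V = 4.28 L, T = 666 K.
Step 2 — Isochoric: V stays 4.28 L; P/T = const ⇒ T₂ = 300 K, P₂ = 1500 kPa.
W = 0 (no volume change).
ΔU = nCvΔT = 2.57×20.8×(300−666) = -19600 J.
Q = ΔU = -19600 J.
Net over both steps: W = -14200 J, Q = -14900 J, ΔU = -748 J.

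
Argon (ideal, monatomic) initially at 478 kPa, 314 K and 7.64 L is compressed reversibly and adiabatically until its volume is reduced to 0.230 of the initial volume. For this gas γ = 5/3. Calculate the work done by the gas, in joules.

-9110 J

n = P₁V₁/(RT₁) = 478×7.64/(8.314×314) = 1.40 mol.
Adiabatic: TV^(γ−1) = const ⇒ T₂ = 314×(4.35)^0.667 = 836 K; PV^γ = const ⇒ P₂ = 5540 kPa.
ΔU = nCvΔT = 1.40×12.5×(836−314) = 9110 J.
Q = 0 for an adiabatic process, so W = −ΔU = -9110 J.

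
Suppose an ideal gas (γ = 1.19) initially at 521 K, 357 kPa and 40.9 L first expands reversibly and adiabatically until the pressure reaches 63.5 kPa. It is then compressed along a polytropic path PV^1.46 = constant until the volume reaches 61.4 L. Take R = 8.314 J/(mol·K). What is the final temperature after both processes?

n = P₁V₁/(RT₁) = 357×40.9/(8.314×521) = 3.37 mol.
Step 1 — Adiabatic: T₂/T₁ = (P₂/P₁)^((γ−1)/γ) ⇒ T₂ = 521×(0.178)^0.160 = 395 K; V₂ = 175 L.
ΔU = nCvΔT = 3.37×43.8×(395−521) = -18500 J.
Q = 0 for an adiabatic process, so W = −ΔU = 18500 J.
State after step 1: P = 63.5 kPa, V = 175 L, T = 395 K.
Step 2 — Polytropic n=1.46: T₂ = T₁(V₁/V₂)^(n−1) = 395×(2.84)^0.46 = 639 K; P₂ = P₁(V₁/V₂)^n = 292 kPa.
W = (P₁V₁−P₂V₂)/(n−1) = (63.5×175−292×61.4)/0.46 = -14900 J.
ΔU = nCvΔT = 3.37×43.8×(639−395) = 36000 J.
Q = ΔU + W = 21100 J.
Net over both steps: W = 3650 J, Q = 21100 J, ΔU = 17500 J.

639 K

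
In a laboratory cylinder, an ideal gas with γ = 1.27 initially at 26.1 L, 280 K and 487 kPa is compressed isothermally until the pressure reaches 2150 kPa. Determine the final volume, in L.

5.91 L

Isothermal: T stays 280 K; PV = const ⇒ V₂ = 5.91 L, P₂ = 2150 kPa.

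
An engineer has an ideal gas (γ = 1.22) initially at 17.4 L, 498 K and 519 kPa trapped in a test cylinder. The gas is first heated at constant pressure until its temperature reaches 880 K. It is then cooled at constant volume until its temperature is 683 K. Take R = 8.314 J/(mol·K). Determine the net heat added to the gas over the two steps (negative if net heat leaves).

n = P₁V₁/(RT₁) = 519×17.4/(8.314×498) = 2.18 mol.
Step 1 — Isobaric: P stays 519 kPa; V/T = const ⇒ T₂ = 880 K, V₂ = 30.7 L.
W = PΔV = 519×(30.7−17.4) kPa·L = 6930 J.
ΔU = nCvΔT = 2.18×37.8×(880−498) = 31500 J.
Q = ΔU + W = nCpΔT = 38400 J.
State after step 1: P = 519 kPa, V = 30.7 L, T = 880 K.
Step 2 — Isochoric: V stays 30.7 L; P/T = const ⇒ T₂ = 683 K, P₂ = 403 kPa.
W = 0 (no volume change).
ΔU = nCvΔT = 2.18×37.8×(683−880) = -16200 J.
Q = ΔU = -16200 J.
Net over both steps: W = 6930 J, Q = 22200 J, ΔU = 15200 J.

22200 J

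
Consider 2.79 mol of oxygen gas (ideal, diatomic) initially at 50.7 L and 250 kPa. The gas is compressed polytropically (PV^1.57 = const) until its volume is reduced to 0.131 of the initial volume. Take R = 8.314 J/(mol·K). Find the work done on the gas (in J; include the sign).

T₁ = P₁V₁/(nR) = 250×50.7/(2.79×8.314) = 546 K.
Polytropic n=1.57: T₂ = T₁(V₁/V₂)^(n−1) = 546×(7.63)^0.57 = 1740 K; P₂ = P₁(V₁/V₂)^n = 6080 kPa.
W = (P₁V₁−P₂V₂)/(n−1) = (250×50.7−6080×6.64)/0.57 = -48600 J.
Work done on the gas = −W_by = 48600 J.

48600 J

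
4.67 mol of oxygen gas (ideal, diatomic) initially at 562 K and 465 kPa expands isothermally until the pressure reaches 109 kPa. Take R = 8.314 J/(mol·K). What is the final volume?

V₁ = nRT₁/P₁ = 4.67×8.314×562/465 = 46.9 L.
Isothermal: T stays 562 K; PV = const ⇒ V₂ = 200 L, P₂ = 109 kPa.

200 L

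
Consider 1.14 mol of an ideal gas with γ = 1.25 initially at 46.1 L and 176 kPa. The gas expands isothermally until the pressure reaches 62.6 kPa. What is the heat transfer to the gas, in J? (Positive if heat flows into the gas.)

8390 J

T₁ = P₁V₁/(nR) = 176×46.1/(1.14×8.314) = 856 K.
Isothermal: T stays 856 K; PV = const ⇒ V₂ = 130 L, P₂ = 62.6 kPa.
ΔU = 0 (ideal gas, T constant).
W = nRT ln(V₂/V₁) = 1.14×8.314×856×ln(2.81) = 8390 J.
Q = ΔU + W = 8390 J.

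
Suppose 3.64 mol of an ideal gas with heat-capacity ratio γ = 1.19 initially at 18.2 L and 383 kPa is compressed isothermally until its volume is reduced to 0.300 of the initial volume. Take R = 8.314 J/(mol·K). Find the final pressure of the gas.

1280 kPa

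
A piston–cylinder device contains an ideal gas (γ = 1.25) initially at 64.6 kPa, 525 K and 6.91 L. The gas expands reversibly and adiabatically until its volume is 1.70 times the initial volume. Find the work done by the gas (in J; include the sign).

222 J

n = P₁V₁/(RT₁) = 64.6×6.91/(8.314×525) = 0.102 mol.
Adiabatic: TV^(γ−1) = const ⇒ T₂ = 525×(0.588)^0.250 = 460 K; PV^γ = const ⇒ P₂ = 33.3 kPa.
ΔU = nCvΔT = 0.102×33.3×(460−525) = -222 J.
Q = 0 for an adiabatic process, so W = −ΔU = 222 J.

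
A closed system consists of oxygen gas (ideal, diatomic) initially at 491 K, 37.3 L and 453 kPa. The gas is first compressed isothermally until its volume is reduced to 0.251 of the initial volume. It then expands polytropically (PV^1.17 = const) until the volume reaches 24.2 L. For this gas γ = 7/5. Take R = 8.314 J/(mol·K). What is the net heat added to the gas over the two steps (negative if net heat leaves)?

-14800 J

n = P₁V₁/(RT₁) = 453×37.3/(8.314×491) = 4.14 mol.
Step 1 — Isothermal: T stays 491 K; PV = const ⇒ V₂ = 9.36 L, P₂ = 1800 kPa.
ΔU = 0 (ideal gas, T constant).
W = nRT ln(V₂/V₁) = 4.14×8.314×491×ln(0.251) = -23400 J.
Q = ΔU + W = -23400 J.
State after step 1: P = 1800 kPa, V = 9.36 L, T = 491 K.
Step 2 — Polytropic n=1.17: T₂ = T₁(V₁/V₂)^(n−1) = 491×(0.387)^0.17 = 418 K; P₂ = P₁(V₁/V₂)^n = 594 kPa.
W = (P₁V₁−P₂V₂)/(n−1) = (1800×9.36−594×24.2)/0.17 = 14800 J.
ΔU = nCvΔT = 4.14×20.8×(418−491) = -6300 J.
Q = ΔU + W = 8520 J.
Net over both steps: W = -8540 J, Q = -14800 J, ΔU = -6300 J.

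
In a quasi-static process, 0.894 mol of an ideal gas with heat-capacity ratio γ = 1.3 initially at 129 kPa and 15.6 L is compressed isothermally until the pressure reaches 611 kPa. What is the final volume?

T₁ = P₁V₁/(nR) = 129×15.6/(0.894×8.314) = 271 K.
Isothermal: T stays 271 K; PV = const ⇒ V₂ = 3.29 L, P₂ = 611 kPa.

3.29 L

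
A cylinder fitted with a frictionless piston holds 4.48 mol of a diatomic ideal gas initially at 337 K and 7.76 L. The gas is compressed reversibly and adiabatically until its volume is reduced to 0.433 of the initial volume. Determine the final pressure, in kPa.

5220 kPa

P₁ = nRT₁/V₁ = 4.48×8.314×337/7.76 = 1620 kPa.
Adiabatic: TV^(γ−1) = const ⇒ T₂ = 337×(2.31)^0.400 = 471 K; PV^γ = const ⇒ P₂ = 5220 kPa.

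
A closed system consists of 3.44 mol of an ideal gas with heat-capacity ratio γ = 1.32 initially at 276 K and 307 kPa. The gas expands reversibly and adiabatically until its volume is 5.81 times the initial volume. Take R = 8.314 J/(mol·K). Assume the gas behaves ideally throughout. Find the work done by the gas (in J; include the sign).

V₁ = nRT₁/P₁ = 3.44×8.314×276/307 = 25.7 L.
Adiabatic: TV^(γ−1) = const ⇒ T₂ = 276×(0.172)^0.320 = 157 K; PV^γ = const ⇒ P₂ = 30.1 kPa.
ΔU = nCvΔT = 3.44×26.0×(157−276) = -10600 J.
Q = 0 for an adiabatic process, so W = −ΔU = 10600 J.

10600 J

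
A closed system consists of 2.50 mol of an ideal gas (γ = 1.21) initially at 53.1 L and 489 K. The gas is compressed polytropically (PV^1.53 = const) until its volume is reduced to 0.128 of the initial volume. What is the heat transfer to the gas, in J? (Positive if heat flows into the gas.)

57700 J

P₁ = nRT₁/V₁ = 2.50×8.314×489/53.1 = 191 kPa.
Polytropic n=1.53: T₂ = T₁(V₁/V₂)^(n−1) = 489×(7.81)^0.53 = 1450 K; P₂ = P₁(V₁/V₂)^n = 4450 kPa.
W = (P₁V₁−P₂V₂)/(n−1) = (191×53.1−4450×6.80)/0.53 = -37800 J.
ΔU = nCvΔT = 2.50×39.6×(1450−489) = 95500 J.
Q = ΔU + W = 57700 J.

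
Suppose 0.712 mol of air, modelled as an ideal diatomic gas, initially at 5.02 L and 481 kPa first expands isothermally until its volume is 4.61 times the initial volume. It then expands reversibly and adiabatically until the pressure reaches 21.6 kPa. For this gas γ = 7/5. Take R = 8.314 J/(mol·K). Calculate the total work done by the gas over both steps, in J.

5880 J

T₁ = P₁V₁/(nR) = 481×5.02/(0.712×8.314) = 408 K.
Step 1 — Isothermal: T stays 408 K; PV = const ⇒ V₂ = 23.1 L, P₂ = 104 kPa.
ΔU = 0 (ideal gas, T constant).
W = nRT ln(V₂/V₁) = 0.712×8.314×408×ln(4.61) = 3690 J.
Q = ΔU + W = 3690 J.
State after step 1: P = 104 kPa, V = 23.1 L, T = 408 K.
Step 2 — Adiabatic: T₂/T₁ = (P₂/P₁)^((γ−1)/γ) ⇒ T₂ = 408×(0.207)^0.286 = 260 K; V₂ = 71.3 L.
ΔU = nCvΔT = 0.712×20.8×(260−408) = -2190 J.
Q = 0 for an adiabatic process, so W = −ΔU = 2190 J.
Net over both steps: W = 5880 J, Q = 3690 J, ΔU = -2190 J.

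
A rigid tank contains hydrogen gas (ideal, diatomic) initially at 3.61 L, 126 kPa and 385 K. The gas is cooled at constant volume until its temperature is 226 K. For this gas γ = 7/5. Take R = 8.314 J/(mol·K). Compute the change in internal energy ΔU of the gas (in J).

n = P₁V₁/(RT₁) = 126×3.61/(8.314×385) = 0.142 mol.
Isochoric: V stays 3.61 L; P/T = const ⇒ T₂ = 226 K, P₂ = 74.0 kPa.
For an ideal gas ΔU = nCvΔT with Cv = (5/2)R = 20.8 J/(mol·K).
ΔU = 0.142×20.8×(226−385) = -470 J.

-470 J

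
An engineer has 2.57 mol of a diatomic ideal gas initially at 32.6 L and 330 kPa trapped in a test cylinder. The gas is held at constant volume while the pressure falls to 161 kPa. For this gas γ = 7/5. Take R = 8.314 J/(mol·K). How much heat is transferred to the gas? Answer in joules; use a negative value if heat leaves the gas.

T₁ = P₁V₁/(nR) = 330×32.6/(2.57×8.314) = 503 K.
Isochoric: V stays 32.6 L; P/T = const ⇒ T₂ = 246 K, P₂ = 161 kPa.
W = 0 (no volume change).
ΔU = nCvΔT = 2.57×20.8×(246−503) = -13800 J.
Q = ΔU = -13800 J.

-13800 J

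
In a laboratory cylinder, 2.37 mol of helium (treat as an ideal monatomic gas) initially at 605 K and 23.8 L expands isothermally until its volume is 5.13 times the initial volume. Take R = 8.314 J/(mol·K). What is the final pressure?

97.6 kPa

P₁ = nRT₁/V₁ = 2.37×8.314×605/23.8 = 501 kPa.
Isothermal: T stays 605 K; PV = const ⇒ V₂ = 122 L, P₂ = 97.6 kPa.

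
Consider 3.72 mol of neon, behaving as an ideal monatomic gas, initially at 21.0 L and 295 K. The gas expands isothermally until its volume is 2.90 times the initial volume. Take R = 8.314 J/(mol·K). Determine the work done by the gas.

9710 J

P₁ = nRT₁/V₁ = 3.72×8.314×295/21.0 = 434 kPa.
Isothermal: T stays 295 K; PV = const ⇒ V₂ = 60.9 L, P₂ = 150 kPa.
W = nRT ln(V₂/V₁) = 3.72×8.314×295×ln(2.90) = 9710 J.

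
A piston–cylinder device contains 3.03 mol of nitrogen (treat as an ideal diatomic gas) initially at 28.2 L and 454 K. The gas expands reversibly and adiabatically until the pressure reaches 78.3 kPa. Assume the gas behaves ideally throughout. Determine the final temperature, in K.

P₁ = nRT₁/V₁ = 3.03×8.314×454/28.2 = 406 kPa.
Adiabatic: T₂/T₁ = (P₂/P₁)^((γ−1)/γ) ⇒ T₂ = 454×(0.193)^0.286 = 284 K; V₂ = 91.3 L.

284 K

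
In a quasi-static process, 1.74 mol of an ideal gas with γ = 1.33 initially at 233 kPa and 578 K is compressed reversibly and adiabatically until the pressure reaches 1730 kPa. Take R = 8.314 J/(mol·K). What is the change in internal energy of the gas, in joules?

V₁ = nRT₁/P₁ = 1.74×8.314×578/233 = 35.9 L.
Adiabatic: T₂/T₁ = (P₂/P₁)^((γ−1)/γ) ⇒ T₂ = 578×(7.42)^0.248 = 951 K; V₂ = 7.95 L.
For an ideal gas ΔU = nCvΔT with Cv = R/(γ−1) = 25.2 J/(mol·K).
ΔU = 1.74×25.2×(951−578) = 16300 J.

16300 J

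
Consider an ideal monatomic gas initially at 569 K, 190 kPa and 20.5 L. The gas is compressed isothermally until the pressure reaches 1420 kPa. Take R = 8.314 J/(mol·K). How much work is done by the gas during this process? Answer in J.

-7830 J

n = P₁V₁/(RT₁) = 190×20.5/(8.314×569) = 0.823 mol.
Isothermal: T stays 569 K; PV = const ⇒ V₂ = 2.74 L, P₂ = 1420 kPa.
W = nRT ln(V₂/V₁) = 0.823×8.314×569×ln(0.134) = -7830 J.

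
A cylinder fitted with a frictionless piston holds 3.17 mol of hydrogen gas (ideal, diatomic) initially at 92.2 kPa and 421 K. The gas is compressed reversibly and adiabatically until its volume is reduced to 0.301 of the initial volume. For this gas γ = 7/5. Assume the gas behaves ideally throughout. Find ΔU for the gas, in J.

V₁ = nRT₁/P₁ = 3.17×8.314×421/92.2 = 120 L.
Adiabatic: TV^(γ−1) = const ⇒ T₂ = 421×(3.32)^0.400 = 681 K; PV^γ = const ⇒ P₂ = 495 kPa.
For an ideal gas ΔU = nCvΔT with Cv = (5/2)R = 20.8 J/(mol·K).
ΔU = 3.17×20.8×(681−421) = 17100 J.

17100 J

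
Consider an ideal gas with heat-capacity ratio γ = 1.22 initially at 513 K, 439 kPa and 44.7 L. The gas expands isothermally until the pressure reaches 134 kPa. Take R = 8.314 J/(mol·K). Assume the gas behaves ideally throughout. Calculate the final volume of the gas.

146 L

Isothermal: T stays 513 K; PV = const ⇒ V₂ = 146 L, P₂ = 134 kPa.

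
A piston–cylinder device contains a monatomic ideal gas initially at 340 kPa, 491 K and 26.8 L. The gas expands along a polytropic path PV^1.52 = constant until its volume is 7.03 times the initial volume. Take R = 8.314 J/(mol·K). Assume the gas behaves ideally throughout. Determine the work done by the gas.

n = P₁V₁/(RT₁) = 340×26.8/(8.314×491) = 2.23 mol.
Polytropic n=1.52: T₂ = T₁(V₁/V₂)^(n−1) = 491×(0.142)^0.52 = 178 K; P₂ = P₁(V₁/V₂)^n = 17.5 kPa.
W = (P₁V₁−P₂V₂)/(n−1) = (340×26.8−17.5×188)/0.52 = 11200 J.

11200 J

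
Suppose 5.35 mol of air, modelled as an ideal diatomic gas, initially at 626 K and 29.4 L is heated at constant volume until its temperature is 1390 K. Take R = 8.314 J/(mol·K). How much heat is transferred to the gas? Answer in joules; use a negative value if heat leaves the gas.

P₁ = nRT₁/V₁ = 5.35×8.314×626/29.4 = 947 kPa.
Isochoric: V stays 29.4 L; P/T = const ⇒ T₂ = 1390 K, P₂ = 2100 kPa.
W = 0 (no volume change).
ΔU = nCvΔT = 5.35×20.8×(1390−626) = 85000 J.
Q = ΔU = 85000 J.

85000 J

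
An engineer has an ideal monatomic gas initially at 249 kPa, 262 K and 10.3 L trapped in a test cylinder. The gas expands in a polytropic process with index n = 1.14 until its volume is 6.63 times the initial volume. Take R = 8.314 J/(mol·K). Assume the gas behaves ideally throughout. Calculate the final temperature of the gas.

201 K

Polytropic n=1.14: T₂ = T₁(V₁/V₂)^(n−1) = 262×(0.151)^0.14 = 201 K; P₂ = P₁(V₁/V₂)^n = 28.8 kPa.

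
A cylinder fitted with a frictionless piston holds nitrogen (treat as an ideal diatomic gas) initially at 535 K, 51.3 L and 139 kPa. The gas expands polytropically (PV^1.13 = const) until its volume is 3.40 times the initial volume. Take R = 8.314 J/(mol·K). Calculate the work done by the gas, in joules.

n = P₁V₁/(RT₁) = 139×51.3/(8.314×535) = 1.60 mol.
Polytropic n=1.13: T₂ = T₁(V₁/V₂)^(n−1) = 535×(0.294)^0.13 = 456 K; P₂ = P₁(V₁/V₂)^n = 34.9 kPa.
W = (P₁V₁−P₂V₂)/(n−1) = (139×51.3−34.9×174)/0.13 = 8070 J.

8070 J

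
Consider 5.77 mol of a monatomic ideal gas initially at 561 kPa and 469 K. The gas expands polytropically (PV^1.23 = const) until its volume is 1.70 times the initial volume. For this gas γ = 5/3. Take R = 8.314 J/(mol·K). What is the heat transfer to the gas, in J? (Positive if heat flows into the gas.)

V₁ = nRT₁/P₁ = 5.77×8.314×469/561 = 40.1 L.
Polytropic n=1.23: T₂ = T₁(V₁/V₂)^(n−1) = 469×(0.588)^0.23 = 415 K; P₂ = P₁(V₁/V₂)^n = 292 kPa.
W = (P₁V₁−P₂V₂)/(n−1) = (561×40.1−292×68.2)/0.23 = 11200 J.
ΔU = nCvΔT = 5.77×12.5×(415−469) = -3880 J.
Q = ΔU + W = 7360 J.

7360 J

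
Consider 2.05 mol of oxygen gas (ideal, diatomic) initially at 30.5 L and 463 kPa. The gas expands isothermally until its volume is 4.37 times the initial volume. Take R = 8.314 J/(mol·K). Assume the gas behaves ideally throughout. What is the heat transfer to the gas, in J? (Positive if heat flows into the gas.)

20800 J

T₁ = P₁V₁/(nR) = 463×30.5/(2.05×8.314) = 829 K.
Isothermal: T stays 829 K; PV = const ⇒ V₂ = 133 L, P₂ = 106 kPa.
ΔU = 0 (ideal gas, T constant).
W = nRT ln(V₂/V₁) = 2.05×8.314×829×ln(4.37) = 20800 J.
Q = ΔU + W = 20800 J.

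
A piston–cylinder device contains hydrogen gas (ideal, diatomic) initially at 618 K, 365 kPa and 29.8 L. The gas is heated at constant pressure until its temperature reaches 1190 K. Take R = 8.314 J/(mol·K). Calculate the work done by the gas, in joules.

n = P₁V₁/(RT₁) = 365×29.8/(8.314×618) = 2.12 mol.
Isobaric: P stays 365 kPa; V/T = const ⇒ T₂ = 1190 K, V₂ = 57.4 L.
W = PΔV = 365×(57.4−29.8) kPa·L = 10100 J.

10100 J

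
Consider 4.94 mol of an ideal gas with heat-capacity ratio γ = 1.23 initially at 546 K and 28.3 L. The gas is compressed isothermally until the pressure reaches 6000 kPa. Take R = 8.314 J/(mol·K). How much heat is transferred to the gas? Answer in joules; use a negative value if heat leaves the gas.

-45400 J

P₁ = nRT₁/V₁ = 4.94×8.314×546/28.3 = 792 kPa.
Isothermal: T stays 546 K; PV = const ⇒ V₂ = 3.74 L, P₂ = 6000 kPa.
ΔU = 0 (ideal gas, T constant).
W = nRT ln(V₂/V₁) = 4.94×8.314×546×ln(0.132) = -45400 J.
Q = ΔU + W = -45400 J.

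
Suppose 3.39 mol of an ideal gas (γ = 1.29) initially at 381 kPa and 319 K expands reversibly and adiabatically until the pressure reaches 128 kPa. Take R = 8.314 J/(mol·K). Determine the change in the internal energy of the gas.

-6740 J

V₁ = nRT₁/P₁ = 3.39×8.314×319/381 = 23.6 L.
Adiabatic: T₂/T₁ = (P₂/P₁)^((γ−1)/γ) ⇒ T₂ = 319×(0.336)^0.225 = 250 K; V₂ = 55.0 L.
For an ideal gas ΔU = nCvΔT with Cv = R/(γ−1) = 28.7 J/(mol·K).
ΔU = 3.39×28.7×(250−319) = -6740 J.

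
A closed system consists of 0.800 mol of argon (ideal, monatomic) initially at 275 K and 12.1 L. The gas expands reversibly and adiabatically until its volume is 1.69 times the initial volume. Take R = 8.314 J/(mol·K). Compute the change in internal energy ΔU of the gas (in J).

P₁ = nRT₁/V₁ = 0.800×8.314×275/12.1 = 151 kPa.
Adiabatic: TV^(γ−1) = const ⇒ T₂ = 275×(0.592)^0.667 = 194 K; PV^γ = const ⇒ P₂ = 63.0 kPa.
For an ideal gas ΔU = nCvΔT with Cv = (3/2)R = 12.5 J/(mol·K).
ΔU = 0.800×12.5×(194−275) = -810 J.

-810 J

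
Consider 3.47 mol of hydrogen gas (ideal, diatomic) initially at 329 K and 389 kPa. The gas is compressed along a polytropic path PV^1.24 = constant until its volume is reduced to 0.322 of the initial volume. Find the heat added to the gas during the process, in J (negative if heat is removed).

V₁ = nRT₁/P₁ = 3.47×8.314×329/389 = 24.4 L.
Polytropic n=1.24: T₂ = T₁(V₁/V₂)^(n−1) = 329×(3.11)^0.24 = 432 K; P₂ = P₁(V₁/V₂)^n = 1590 kPa.
W = (P₁V₁−P₂V₂)/(n−1) = (389×24.4−1590×7.86)/0.24 = -12400 J.
ΔU = nCvΔT = 3.47×20.8×(432−329) = 7420 J.
Q = ΔU + W = -4940 J.

-4940 J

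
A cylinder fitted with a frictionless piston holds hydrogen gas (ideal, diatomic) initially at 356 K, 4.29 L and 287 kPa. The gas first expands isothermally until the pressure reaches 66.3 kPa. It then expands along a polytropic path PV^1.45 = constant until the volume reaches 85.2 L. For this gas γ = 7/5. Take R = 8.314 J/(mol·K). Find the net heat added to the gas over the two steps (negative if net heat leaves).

1630 J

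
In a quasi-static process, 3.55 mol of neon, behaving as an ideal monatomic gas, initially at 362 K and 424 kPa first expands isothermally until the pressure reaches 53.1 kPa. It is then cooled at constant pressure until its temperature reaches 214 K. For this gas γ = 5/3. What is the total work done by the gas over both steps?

V₁ = nRT₁/P₁ = 3.55×8.314×362/424 = 25.2 L.
Step 1 — Isothermal: T stays 362 K; PV = const ⇒ V₂ = 201 L, P₂ = 53.1 kPa.
ΔU = 0 (ideal gas, T constant).
W = nRT ln(V₂/V₁) = 3.55×8.314×362×ln(7.98) = 22200 J.
Q = ΔU + W = 22200 J.
State after step 1: P = 53.1 kPa, V = 201 L, T = 362 K.
Step 2 — Isobaric: P stays 53.1 kPa; V/T = const ⇒ T₂ = 214 K, V₂ = 119 L.
W = PΔV = 53.1×(119−201) kPa·L = -4370 J.
ΔU = nCvΔT = 3.55×12.5×(214−362) = -6550 J.
Q = ΔU + W = nCpΔT = -10900 J.
Net over both steps: W = 17800 J, Q = 11300 J, ΔU = -6550 J.

17800 J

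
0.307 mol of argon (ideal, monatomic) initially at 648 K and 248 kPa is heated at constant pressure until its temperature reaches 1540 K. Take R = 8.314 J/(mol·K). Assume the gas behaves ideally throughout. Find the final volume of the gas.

V₁ = nRT₁/P₁ = 0.307×8.314×648/248 = 6.67 L.
Isobaric: P stays 248 kPa; V/T = const ⇒ T₂ = 1540 K, V₂ = 15.8 L.

15.8 L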